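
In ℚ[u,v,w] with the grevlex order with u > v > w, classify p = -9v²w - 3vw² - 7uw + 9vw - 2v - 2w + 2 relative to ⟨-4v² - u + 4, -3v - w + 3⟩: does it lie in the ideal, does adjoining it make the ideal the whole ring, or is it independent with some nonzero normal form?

First compute the reduced Gröbner basis of I by Buchberger's algorithm.
f_1 = -4v² - u + 4, LT = v².
f_2 = -3v - w + 3, LT = v.

S(f_1,f_2): lcm = v². S = -⅓vw + ¼u + v - 1.
  reduce S modulo (f_1, f_2):
  remainder 1/9w² + ¼u - ⅔w ≠ 0; add h_3 = 1/9w² + ¼u - ⅔w to the basis.

The other S-polynomials (S(f_1,h_3), S(f_2,h_3)) all reduce to 0 modulo the current basis, so we have a Gröbner basis.
Inter-reduce: drop elements whose leading term is divisible by another's, tail-reduce, and make monic.
Reduced Gröbner basis: {w² + 9/4u - 6w, v + ⅓w - 1}.
Label its elements g_1 = w² + 9/4u - 6w, g_2 = v + ⅓w - 1.

Reduce p = -9v²w - 3vw² - 7uw + 9vw - 2v - 2w + 2 modulo G:
  leading term v²w: subtract (-9vw)·g_2 from -9v²w - 3vw² - 7uw + 9vw - 2v - 2w + 2 → -7uw - 2v - 2w + 2
  leading term uw: no divisor's leading term divides it; move -7uw to the remainder.
  leading term v: subtract (-2)·g_2 from -2v - 2w + 2 → -4/3w
  leading term w: no divisor's leading term divides it; move -4/3w to the remainder.
  normal form = -7uw - 4/3w.
The normal form is nonzero, so p ∉ I. Since p minus its normal form lies in I, I + (p) = I + (r) where r = -7uw - 4/3w; decide whether this ideal is the whole ring.
Run Buchberger on G together with r (pairs among the g_i already reduce to 0 since G is a Gröbner basis):
g_1 = w² + 9/4u - 6w, LT = w².
g_2 = v + ⅓w - 1, LT = v.
r = -7uw - 4/3w, LT = uw.

S(g_1,r): lcm = uw². S = 9/4u² - 6uw - 4/21w².
  reduce S modulo (g_1, g_2, r):
  remainder 9/4u² + 3/7u ≠ 0; add m_4 = 9/4u² + 3/7u to the basis.

The other S-polynomials (S(g_1,g_2), S(g_2,r), S(g_1,m_4), S(g_2,m_4), S(r,m_4)) all reduce to 0 modulo the current basis, so we have a Gröbner basis.
Inter-reduce: drop elements whose leading term is divisible by another's, tail-reduce, and make monic.
Reduced Gröbner basis: {u² + 4/21u, uw + 4/21w, w² + 9/4u - 6w, v + ⅓w - 1}.
The reduced Gröbner basis of I + (p) is {u² + 4/21u, uw + 4/21w, w² + 9/4u - 6w, v + ⅓w - 1} ≠ {1}, a proper ideal, so the enlarged system stays consistent: p is independent of I, with normal form -7uw - 4/3w.

-9v²w - 3vw² - 7uw + 9vw - 2v - 2w + 2 is independent of I; its normal form modulo I is -7uw - 4/3w.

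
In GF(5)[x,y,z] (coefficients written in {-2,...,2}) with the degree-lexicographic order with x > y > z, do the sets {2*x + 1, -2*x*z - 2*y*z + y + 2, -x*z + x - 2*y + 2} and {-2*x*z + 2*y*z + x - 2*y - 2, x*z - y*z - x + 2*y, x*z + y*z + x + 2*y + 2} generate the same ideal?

Since reduced Gröbner bases are canonical representatives of ideals under a given ordering, it suffices to compute and compare them.
Buchberger on the first generating set:
f_1 = 2*x + 1, LT = x.
f_2 = -2*x*z - 2*y*z + y + 2, LT = x*z.
f_3 = -x*z + x - 2*y + 2, LT = x*z.

S(f_1,f_2): lcm = x*z. S = -y*z - 2*y - 2*z + 1.
  leading term y*z: no divisor's leading term divides it; move -y*z to the remainder.
  leading term y: no divisor's leading term divides it; move -2*y to the remainder.
  leading term z: no divisor's leading term divides it; move -2*z to the remainder.
  leading term 1: no divisor's leading term divides it; move 1 to the remainder.
  remainder -y*z - 2*y - 2*z + 1 ≠ 0; add g_4 = -y*z - 2*y - 2*z + 1 to the basis.

S(f_1,f_3): lcm = x*z. S = x - 2*y - 2*z + 2.
  leading term x: subtract (-2)·f_1 from x - 2*y - 2*z + 2 → -2*y - 2*z - 1
  leading term y: no divisor's leading term divides it; move -2*y to the remainder.
  leading term z: no divisor's leading term divides it; move -2*z to the remainder.
  leading term 1: no divisor's leading term divides it; move -1 to the remainder.
  remainder -2*y - 2*z - 1 ≠ 0; add g_5 = -2*y - 2*z - 1 to the basis.

S(g_4,g_5): lcm = y*z. S = -z**2 + 2*y - z - 1.
  leading term z**2: no divisor's leading term divides it; move -z**2 to the remainder.
  leading term y: subtract (-1)·g_5 from 2*y - z - 1 → 2*z - 2
  leading term z: no divisor's leading term divides it; move 2*z to the remainder.
  leading term 1: no divisor's leading term divides it; move -2 to the remainder.
  remainder -z**2 + 2*z - 2 ≠ 0; add g_6 = -z**2 + 2*z - 2 to the basis.

The other S-polynomials (S(f_2,f_3), S(f_1,g_4), S(f_2,g_4), S(f_3,g_4), S(f_1,g_5), S(f_2,g_5), S(f_3,g_5), S(f_1,g_6), S(f_2,g_6), S(f_3,g_6), S(g_4,g_6), S(g_5,g_6)) all reduce to 0 modulo the current basis, so we have a Gröbner basis.
Inter-reduce: drop elements whose leading term is divisible by another's, tail-reduce, and make monic.
Reduced Gröbner basis: {z**2 - 2*z + 2, x - 2, y + z - 2}.

Buchberger on the second generating set:
h_1 = -2*x*z + 2*y*z + x - 2*y - 2, LT = x*z.
h_2 = x*z - y*z - x + 2*y, LT = x*z.
h_3 = x*z + y*z + x + 2*y + 2, LT = x*z.

S(h_1,h_2): lcm = x*z. S = -2*x - y + 1.
  leading term x: no divisor's leading term divides it; move -2*x to the remainder.
  leading term y: no divisor's leading term divides it; move -y to the remainder.
  leading term 1: no divisor's leading term divides it; move 1 to the remainder.
  remainder -2*x - y + 1 ≠ 0; add k_4 = -2*x - y + 1 to the basis.

S(h_1,h_3): lcm = x*z. S = -2*y*z + x - y - 1.
  leading term y*z: no divisor's leading term divides it; move -2*y*z to the remainder.
  leading term x: subtract (2)·k_4 from x - y - 1 → y + 2
  leading term y: no divisor's leading term divides it; move y to the remainder.
  leading term 1: no divisor's leading term divides it; move 2 to the remainder.
  remainder -2*y*z + y + 2 ≠ 0; add k_5 = -2*y*z + y + 2 to the basis.

S(h_1,k_4): lcm = x*z. S = y*z + 2*x + y - 2*z + 1.
  leading term y*z: subtract (2)·k_5 from y*z + 2*x + y - 2*z + 1 → 2*x - y - 2*z + 2
  leading term x: subtract (-1)·k_4 from 2*x - y - 2*z + 2 → -2*y - 2*z - 2
  leading term y: no divisor's leading term divides it; move -2*y to the remainder.
  leading term z: no divisor's leading term divides it; move -2*z to the remainder.
  leading term 1: no divisor's leading term divides it; move -2 to the remainder.
  remainder -2*y - 2*z - 2 ≠ 0; add k_6 = -2*y - 2*z - 2 to the basis.

S(k_5,k_6): lcm = y*z. S = -z**2 + 2*y - z - 1.
  leading term z**2: no divisor's leading term divides it; move -z**2 to the remainder.
  leading term y: subtract (-1)·k_6 from 2*y - z - 1 → 2*z + 2
  leading term z: no divisor's leading term divides it; move 2*z to the remainder.
  leading term 1: no divisor's leading term divides it; move 2 to the remainder.
  remainder -z**2 + 2*z + 2 ≠ 0; add k_7 = -z**2 + 2*z + 2 to the basis.

The other S-polynomials (S(h_2,h_3), S(h_2,k_4), S(h_3,k_4), S(h_1,k_5), S(h_2,k_5), S(h_3,k_5), S(k_4,k_5), S(h_1,k_6), S(h_2,k_6), S(h_3,k_6), S(k_4,k_6), S(h_1,k_7), S(h_2,k_7), S(h_3,k_7), S(k_4,k_7), S(k_5,k_7), S(k_6,k_7)) all reduce to 0 modulo the current basis, so we have a Gröbner basis.
Inter-reduce: drop elements whose leading term is divisible by another's, tail-reduce, and make monic.
Reduced Gröbner basis: {z**2 - 2*z - 2, x + 2*z - 1, y + z + 1}.

The bases are distinct; the ideals are different.
The choice of monomial ordering does not affect the verdict — as long as both bases are computed under the same ordering, their equality decides ideal equality.

No, the ideals differ.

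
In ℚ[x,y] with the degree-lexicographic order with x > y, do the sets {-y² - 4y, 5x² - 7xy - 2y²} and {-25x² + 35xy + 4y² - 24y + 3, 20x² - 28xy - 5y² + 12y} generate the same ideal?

No, the ideals differ.

Equality of ideals is decidable: compute both reduced Gröbner bases (unique for the ordering) and check whether they agree.
Buchberger on the first generating set:
f_1 = -y² - 4y, LT = y².
f_2 = 5x² - 7xy - 2y², LT = x².

The S-polynomials (S(f_1,f_2)) all reduce to 0 modulo the current basis, so we have a Gröbner basis.
Inter-reduce: drop elements whose leading term is divisible by another's, tail-reduce, and make monic.
Reduced Gröbner basis: {x² - 7/5xy + 8/5y, y² + 4y}.

Buchberger on the second generating set:
h_1 = -25x² + 35xy + 4y² - 24y + 3, LT = x².
h_2 = 20x² - 28xy - 5y² + 12y, LT = x².

S(h_1,h_2): lcm = x². S = 9/100y² + 9/25y - 3/25.
  leading term y²: no divisor's leading term divides it; move 9/100y² to the remainder.
  leading term y: no divisor's leading term divides it; move 9/25y to the remainder.
  leading term 1: no divisor's leading term divides it; move -3/25 to the remainder.
  remainder 9/100y² + 9/25y - 3/25 ≠ 0; add k_3 = 9/100y² + 9/25y - 3/25 to the basis.

The other S-polynomials (S(h_1,k_3), S(h_2,k_3)) all reduce to 0 modulo the current basis, so we have a Gröbner basis.
Inter-reduce: drop elements whose leading term is divisible by another's, tail-reduce, and make monic.
Reduced Gröbner basis: {x² - 7/5xy + 8/5y - ⅓, y² + 4y - 4/3}.

The bases are distinct; the ideals are different.
The choice of monomial ordering does not affect the verdict — as long as both bases are computed under the same ordering, their equality decides ideal equality.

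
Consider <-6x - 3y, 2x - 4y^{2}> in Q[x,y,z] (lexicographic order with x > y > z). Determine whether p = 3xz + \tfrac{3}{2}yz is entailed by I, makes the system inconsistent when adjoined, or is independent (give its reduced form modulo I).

3xz + \tfrac{3}{2}yz lies in I (it reduces to 0).

First compute the reduced Gröbner basis of I by Buchberger's algorithm.
f_1 = -6x - 3y, LT = x.
f_2 = 2x - 4y^{2}, LT = x.

S(f_1,f_2): lcm = x. S = 2y^{2} + \tfrac{1}{2}y.
  reduce S modulo (f_1, f_2):
  remainder 2y^{2} + \tfrac{1}{2}y ≠ 0; add h_3 = 2y^{2} + \tfrac{1}{2}y to the basis.

The other S-polynomials (S(f_1,h_3), S(f_2,h_3)) all reduce to 0 modulo the current basis, so we have a Gröbner basis.
Inter-reduce: drop elements whose leading term is divisible by another's, tail-reduce, and make monic.
Reduced Gröbner basis: {x + \tfrac{1}{2}y, y^{2} + \tfrac{1}{4}y}.
Label its elements g_1 = x + \tfrac{1}{2}y, g_2 = y^{2} + \tfrac{1}{4}y.

Reduce p = 3xz + \tfrac{3}{2}yz modulo G:
  leading term xz: subtract (3z)·g_1 from 3xz + \tfrac{3}{2}yz → 0
  normal form = 0.
Since the normal form is 0, p ∈ I.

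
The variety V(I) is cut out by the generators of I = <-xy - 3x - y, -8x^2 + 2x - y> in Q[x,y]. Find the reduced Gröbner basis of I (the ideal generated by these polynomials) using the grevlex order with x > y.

G = {x^2 - 1/4x + 1/8y, xy + 3x + y, y^2 + 24x + 13y}

f_1 = -xy - 3x - y, LT = xy.
f_2 = -8x^2 + 2x - y, LT = x^2.

S(f_1,f_2): lcm = x^2y. S = 3x^2 + 5/4xy - 1/8y^2.
  reduce S modulo (f_1, f_2):
  remainder -1/8y^2 - 3x - 13/8y ≠ 0; add g_3 = -1/8y^2 - 3x - 13/8y to the basis.

The other S-polynomials (S(f_1,g_3), S(f_2,g_3)) all reduce to 0 modulo the current basis, so we have a Gröbner basis.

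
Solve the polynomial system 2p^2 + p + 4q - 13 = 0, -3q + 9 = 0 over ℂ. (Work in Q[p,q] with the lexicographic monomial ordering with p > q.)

Compute a lex Gröbner basis by Buchberger's algorithm.
f_1 = 2p^2 + p + 4q - 13, LT = p^2.
f_2 = -3q + 9, LT = q.

The S-polynomials (S(f_1,f_2)) all reduce to 0 modulo the current basis, so we have a Gröbner basis.
Inter-reduce: drop elements whose leading term is divisible by another's, tail-reduce, and make monic.
Reduced Gröbner basis: {p^2 + 1/2p - 1/2, q - 3}.

A lex Gröbner basis eliminates variables successively. Here q - 3 depends only on q, with roots {3}; lifting each root through the earlier basis elements recovers the full solutions.
  q = 3: the earlier basis element becomes p^2 + 1/2p - 1/2 = 0, giving p = -1, 1/2 — points (-1, 3), (1/2, 3).

{(-1, 3), (1/2, 3)}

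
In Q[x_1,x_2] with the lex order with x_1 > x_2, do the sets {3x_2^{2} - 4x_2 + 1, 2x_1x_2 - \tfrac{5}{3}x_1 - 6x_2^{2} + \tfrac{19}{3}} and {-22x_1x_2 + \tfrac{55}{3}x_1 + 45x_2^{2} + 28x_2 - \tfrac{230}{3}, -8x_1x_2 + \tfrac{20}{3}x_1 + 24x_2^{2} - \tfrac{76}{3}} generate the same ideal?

Since reduced Gröbner bases are canonical representatives of ideals under a given ordering, it suffices to compute and compare them.
Buchberger on the first generating set:
f_1 = 3x_2^{2} - 4x_2 + 1, LT = x_2^{2}.
f_2 = 2x_1x_2 - \tfrac{5}{3}x_1 - 6x_2^{2} + \tfrac{19}{3}, LT = x_1x_2.

S(f_1,f_2): lcm = x_1x_2^{2}. S = -\tfrac{1}{2}x_1x_2 + \tfrac{1}{3}x_1 + 3x_2^{3} - \tfrac{19}{6}x_2.
  leading term x_1x_2: subtract (-\tfrac{1}{4})·f_2 from -\tfrac{1}{2}x_1x_2 + \tfrac{1}{3}x_1 + 3x_2^{3} - \tfrac{19}{6}x_2 → -\tfrac{1}{12}x_1 + 3x_2^{3} - \tfrac{3}{2}x_2^{2} - \tfrac{19}{6}x_2 + \tfrac{19}{12}
  leading term x_1: no divisor's leading term divides it; move -\tfrac{1}{12}x_1 to the remainder.
  leading term x_2^{3}: subtract (x_2)·f_1 from 3x_2^{3} - \tfrac{3}{2}x_2^{2} - \tfrac{19}{6}x_2 + \tfrac{19}{12} → \tfrac{5}{2}x_2^{2} - \tfrac{25}{6}x_2 + \tfrac{19}{12}
  leading term x_2^{2}: subtract (\tfrac{5}{6})·f_1 from \tfrac{5}{2}x_2^{2} - \tfrac{25}{6}x_2 + \tfrac{19}{12} → -\tfrac{5}{6}x_2 + \tfrac{3}{4}
  leading term x_2: no divisor's leading term divides it; move -\tfrac{5}{6}x_2 to the remainder.
  leading term 1: no divisor's leading term divides it; move \tfrac{3}{4} to the remainder.
  remainder -\tfrac{1}{12}x_1 - \tfrac{5}{6}x_2 + \tfrac{3}{4} ≠ 0; add g_3 = -\tfrac{1}{12}x_1 - \tfrac{5}{6}x_2 + \tfrac{3}{4} to the basis.

S(f_1,g_3): leading monomials are coprime, so the S-polynomial reduces to 0 (Buchberger's first criterion).
S(f_2,g_3): lcm = x_1x_2. S = -\tfrac{5}{6}x_1 - 13x_2^{2} + 9x_2 + \tfrac{19}{6}.
  leading term x_1: subtract (10)·g_3 from -\tfrac{5}{6}x_1 - 13x_2^{2} + 9x_2 + \tfrac{19}{6} → -13x_2^{2} + \tfrac{52}{3}x_2 - \tfrac{13}{3}
  leading term x_2^{2}: subtract (-\tfrac{13}{3})·f_1 from -13x_2^{2} + \tfrac{52}{3}x_2 - \tfrac{13}{3} → 0
  remainder 0.

Every S-polynomial of the final basis reduces to 0, so we have a Gröbner basis.
Inter-reduce: drop elements whose leading term is divisible by another's, tail-reduce, and make monic.
Reduced Gröbner basis: {x_1 + 10x_2 - 9, x_2^{2} - \tfrac{4}{3}x_2 + \tfrac{1}{3}}.

Buchberger on the second generating set:
h_1 = -22x_1x_2 + \tfrac{55}{3}x_1 + 45x_2^{2} + 28x_2 - \tfrac{230}{3}, LT = x_1x_2.
h_2 = -8x_1x_2 + \tfrac{20}{3}x_1 + 24x_2^{2} - \tfrac{76}{3}, LT = x_1x_2.

S(h_1,h_2): lcm = x_1x_2. S = \tfrac{21}{22}x_2^{2} - \tfrac{14}{11}x_2 + \tfrac{7}{22}.
  leading term x_2^{2}: no divisor's leading term divides it; move \tfrac{21}{22}x_2^{2} to the remainder.
  leading term x_2: no divisor's leading term divides it; move -\tfrac{14}{11}x_2 to the remainder.
  leading term 1: no divisor's leading term divides it; move \tfrac{7}{22} to the remainder.
  remainder \tfrac{21}{22}x_2^{2} - \tfrac{14}{11}x_2 + \tfrac{7}{22} ≠ 0; add k_3 = \tfrac{21}{22}x_2^{2} - \tfrac{14}{11}x_2 + \tfrac{7}{22} to the basis.

S(h_1,k_3): lcm = x_1x_2^{2}. S = \tfrac{1}{2}x_1x_2 - \tfrac{1}{3}x_1 - \tfrac{45}{22}x_2^{3} - \tfrac{14}{11}x_2^{2} + \tfrac{115}{33}x_2.
  leading term x_1x_2: subtract (-\tfrac{1}{44})·h_1 from \tfrac{1}{2}x_1x_2 - \tfrac{1}{3}x_1 - \tfrac{45}{22}x_2^{3} - \tfrac{14}{11}x_2^{2} + \tfrac{115}{33}x_2 → \tfrac{1}{12}x_1 - \tfrac{45}{22}x_2^{3} - \tfrac{1}{4}x_2^{2} + \tfrac{136}{33}x_2 - \tfrac{115}{66}
  leading term x_1: no divisor's leading term divides it; move \tfrac{1}{12}x_1 to the remainder.
  leading term x_2^{3}: subtract (-\tfrac{15}{7}x_2)·k_3 from -\tfrac{45}{22}x_2^{3} - \tfrac{1}{4}x_2^{2} + \tfrac{136}{33}x_2 - \tfrac{115}{66} → -\tfrac{131}{44}x_2^{2} + \tfrac{317}{66}x_2 - \tfrac{115}{66}
  leading term x_2^{2}: subtract (-\tfrac{131}{42})·k_3 from -\tfrac{131}{44}x_2^{2} + \tfrac{317}{66}x_2 - \tfrac{115}{66} → \tfrac{5}{6}x_2 - \tfrac{3}{4}
  leading term x_2: no divisor's leading term divides it; move \tfrac{5}{6}x_2 to the remainder.
  leading term 1: no divisor's leading term divides it; move -\tfrac{3}{4} to the remainder.
  remainder \tfrac{1}{12}x_1 + \tfrac{5}{6}x_2 - \tfrac{3}{4} ≠ 0; add k_4 = \tfrac{1}{12}x_1 + \tfrac{5}{6}x_2 - \tfrac{3}{4} to the basis.

S(h_2,k_3): lcm = x_1x_2^{2}. S = \tfrac{1}{2}x_1x_2 - \tfrac{1}{3}x_1 - 3x_2^{3} + \tfrac{19}{6}x_2.
  leading term x_1x_2: subtract (-\tfrac{1}{44})·h_1 from \tfrac{1}{2}x_1x_2 - \tfrac{1}{3}x_1 - 3x_2^{3} + \tfrac{19}{6}x_2 → \tfrac{1}{12}x_1 - 3x_2^{3} + \tfrac{45}{44}x_2^{2} + \tfrac{251}{66}x_2 - \tfrac{115}{66}
  leading term x_1: subtract (1)·k_4 from \tfrac{1}{12}x_1 - 3x_2^{3} + \tfrac{45}{44}x_2^{2} + \tfrac{251}{66}x_2 - \tfrac{115}{66} → -3x_2^{3} + \tfrac{45}{44}x_2^{2} + \tfrac{98}{33}x_2 - \tfrac{131}{132}
  leading term x_2^{3}: subtract (-\tfrac{22}{7}x_2)·k_3 from -3x_2^{3} + \tfrac{45}{44}x_2^{2} + \tfrac{98}{33}x_2 - \tfrac{131}{132} → -\tfrac{131}{44}x_2^{2} + \tfrac{131}{33}x_2 - \tfrac{131}{132}
  leading term x_2^{2}: subtract (-\tfrac{131}{42})·k_3 from -\tfrac{131}{44}x_2^{2} + \tfrac{131}{33}x_2 - \tfrac{131}{132} → 0
  remainder 0.

S(h_1,k_4): lcm = x_1x_2. S = -\tfrac{5}{6}x_1 - \tfrac{265}{22}x_2^{2} + \tfrac{85}{11}x_2 + \tfrac{115}{33}.
  leading term x_1: subtract (-10)·k_4 from -\tfrac{5}{6}x_1 - \tfrac{265}{22}x_2^{2} + \tfrac{85}{11}x_2 + \tfrac{115}{33} → -\tfrac{265}{22}x_2^{2} + \tfrac{530}{33}x_2 - \tfrac{265}{66}
  leading term x_2^{2}: subtract (-\tfrac{265}{21})·k_3 from -\tfrac{265}{22}x_2^{2} + \tfrac{530}{33}x_2 - \tfrac{265}{66} → 0
  remainder 0.

S(h_2,k_4): lcm = x_1x_2. S = -\tfrac{5}{6}x_1 - 13x_2^{2} + 9x_2 + \tfrac{19}{6}.
  leading term x_1: subtract (-10)·k_4 from -\tfrac{5}{6}x_1 - 13x_2^{2} + 9x_2 + \tfrac{19}{6} → -13x_2^{2} + \tfrac{52}{3}x_2 - \tfrac{13}{3}
  leading term x_2^{2}: subtract (-\tfrac{286}{21})·k_3 from -13x_2^{2} + \tfrac{52}{3}x_2 - \tfrac{13}{3} → 0
  remainder 0.

S(k_3,k_4): leading monomials are coprime, so the S-polynomial reduces to 0 (Buchberger's first criterion).
Every S-polynomial of the final basis reduces to 0, so we have a Gröbner basis.
Inter-reduce: drop elements whose leading term is divisible by another's, tail-reduce, and make monic.
Reduced Gröbner basis: {x_1 + 10x_2 - 9, x_2^{2} - \tfrac{4}{3}x_2 + \tfrac{1}{3}}.

The two bases agree; hence the ideals are identical.
The choice of monomial ordering does not affect the verdict — as long as both bases are computed under the same ordering, their equality decides ideal equality.

Yes, the ideals are equal.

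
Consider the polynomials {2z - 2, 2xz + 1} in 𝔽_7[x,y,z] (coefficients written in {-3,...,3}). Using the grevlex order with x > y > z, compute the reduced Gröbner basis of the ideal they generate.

f_1 = 2z - 2, LT = z.
f_2 = 2xz + 1, LT = xz.

S(f_1,f_2): lcm = xz. S = -x + 3.
  leading term x: no divisor's leading term divides it; move -x to the remainder.
  leading term 1: no divisor's leading term divides it; move 3 to the remainder.
  remainder -x + 3 ≠ 0; add g_3 = -x + 3 to the basis.

The other S-polynomials (S(f_1,g_3), S(f_2,g_3)) all reduce to 0 modulo the current basis, so we have a Gröbner basis.
Inter-reduce: drop elements whose leading term is divisible by another's, tail-reduce, and make monic.

G = {x - 3, z - 1}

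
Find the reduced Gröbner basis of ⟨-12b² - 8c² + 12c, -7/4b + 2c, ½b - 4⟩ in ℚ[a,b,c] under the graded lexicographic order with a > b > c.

The reduced Gröbner basis is the canonical form of the ideal for this ordering.

f_1 = -12b² - 8c² + 12c, LT = b².
f_2 = -7/4b + 2c, LT = b.
f_3 = ½b - 4, LT = b.

S(f_1,f_2): lcm = b². S = 8/7bc + ⅔c² - c.
  leading term bc: subtract (-32/49c)·f_2 from 8/7bc + ⅔c² - c → 290/147c² - c
  leading term c²: no divisor's leading term divides it; move 290/147c² to the remainder.
  leading term c: no divisor's leading term divides it; move -c to the remainder.
  remainder 290/147c² - c ≠ 0; add g_4 = 290/147c² - c to the basis.

S(f_1,f_3): lcm = b². S = ⅔c² + 8b - c.
  leading term c²: subtract (49/145)·g_4 from ⅔c² + 8b - c → 8b - 96/145c
  leading term b: subtract (-32/7)·f_2 from 8b - 96/145c → 8608/1015c
  leading term c: no divisor's leading term divides it; move 8608/1015c to the remainder.
  remainder 8608/1015c ≠ 0; add g_5 = 8608/1015c to the basis.

S(f_2,f_3): lcm = b. S = -8/7c + 8.
  leading term c: subtract (-145/1076)·g_5 from -8/7c + 8 → 8
  leading term 1: no divisor's leading term divides it; move 8 to the remainder.
  remainder 8 ≠ 0; add g_6 = 8 to the basis.

The other S-polynomials (S(f_1,g_4), S(f_2,g_4), S(f_3,g_4), S(f_1,g_5), S(f_2,g_5), S(f_3,g_5), S(g_4,g_5), S(f_1,g_6), S(f_2,g_6), S(f_3,g_6), S(g_4,g_6), S(g_5,g_6)) all reduce to 0 modulo the current basis, so we have a Gröbner basis.
Inter-reduce: drop elements whose leading term is divisible by another's, tail-reduce, and make monic.

G = {1}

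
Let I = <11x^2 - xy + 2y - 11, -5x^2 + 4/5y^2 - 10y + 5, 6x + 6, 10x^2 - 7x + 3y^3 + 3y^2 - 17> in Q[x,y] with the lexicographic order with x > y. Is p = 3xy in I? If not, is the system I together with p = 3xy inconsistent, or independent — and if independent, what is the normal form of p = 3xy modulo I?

3xy lies in I (it reduces to 0).

First compute the reduced Gröbner basis of I by Buchberger's algorithm.
f_1 = 11x^2 - xy + 2y - 11, LT = x^2.
f_2 = -5x^2 + 4/5y^2 - 10y + 5, LT = x^2.
f_3 = 6x + 6, LT = x.
f_4 = 10x^2 - 7x + 3y^3 + 3y^2 - 17, LT = x^2.

S(f_1,f_2): lcm = x^2. S = -1/11xy + 4/25y^2 - 20/11y.
  leading term xy: subtract (-1/66y)·f_3 from -1/11xy + 4/25y^2 - 20/11y → 4/25y^2 - 19/11y
  leading term y^2: no divisor's leading term divides it; move 4/25y^2 to the remainder.
  leading term y: no divisor's leading term divides it; move -19/11y to the remainder.
  remainder 4/25y^2 - 19/11y ≠ 0; add h_5 = 4/25y^2 - 19/11y to the basis.

S(f_1,f_3): lcm = x^2. S = -1/11xy - x + 2/11y - 1.
  leading term xy: subtract (-1/66y)·f_3 from -1/11xy - x + 2/11y - 1 → -x + 3/11y - 1
  leading term x: subtract (-1/6)·f_3 from -x + 3/11y - 1 → 3/11y
  leading term y: no divisor's leading term divides it; move 3/11y to the remainder.
  remainder 3/11y ≠ 0; add h_6 = 3/11y to the basis.

The other S-polynomials (S(f_1,f_4), S(f_2,f_3), S(f_2,f_4), S(f_3,f_4), S(f_1,h_5), S(f_2,h_5), S(f_3,h_5), S(f_4,h_5), S(f_1,h_6), S(f_2,h_6), S(f_3,h_6), S(f_4,h_6), S(h_5,h_6)) all reduce to 0 modulo the current basis, so we have a Gröbner basis.
Inter-reduce: drop elements whose leading term is divisible by another's, tail-reduce, and make monic.
Reduced Gröbner basis: {x + 1, y}.
Label its elements g_1 = x + 1, g_2 = y.

Reduce p = 3xy modulo G:
  leading term xy: subtract (3y)·g_1 from 3xy → -3y
  leading term y: subtract (-3)·g_2 from -3y → 0
  normal form = 0.
Since the normal form is 0, p ∈ I.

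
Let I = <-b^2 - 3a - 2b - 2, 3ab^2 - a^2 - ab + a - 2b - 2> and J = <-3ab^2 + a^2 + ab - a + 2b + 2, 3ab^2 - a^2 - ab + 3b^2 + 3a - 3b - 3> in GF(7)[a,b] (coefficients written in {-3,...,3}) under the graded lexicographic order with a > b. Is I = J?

Yes, the ideals are equal.

For a fixed monomial order, each ideal has a unique reduced Gröbner basis; comparing bases decides equality.
Buchberger on the first generating set:
f_1 = -b^2 - 3a - 2b - 2, LT = b^2.
f_2 = 3ab^2 - a^2 - ab + a - 2b - 2, LT = ab^2.

S(f_1,f_2): lcm = ab^2. S = a^2 - 3a + 3b + 3.
  reduce S modulo (f_1, f_2):
  remainder a^2 - 3a + 3b + 3 ≠ 0; add g_3 = a^2 - 3a + 3b + 3 to the basis.

The other S-polynomials (S(f_1,g_3), S(f_2,g_3)) all reduce to 0 modulo the current basis, so we have a Gröbner basis.
Inter-reduce: drop elements whose leading term is divisible by another's, tail-reduce, and make monic.
Reduced Gröbner basis: {a^2 - 3a + 3b + 3, b^2 + 3a + 2b + 2}.

Buchberger on the second generating set:
h_1 = -3ab^2 + a^2 + ab - a + 2b + 2, LT = ab^2.
h_2 = 3ab^2 - a^2 - ab + 3b^2 + 3a - 3b - 3, LT = ab^2.

S(h_1,h_2): lcm = ab^2. S = -b^2 - 3a - 2b - 2.
  reduce S modulo (h_1, h_2):
  remainder -b^2 - 3a - 2b - 2 ≠ 0; add k_3 = -b^2 - 3a - 2b - 2 to the basis.

S(h_1,k_3): lcm = ab^2. S = -a^2 + 3a - 3b - 3.
  reduce S modulo (h_1, h_2, k_3):
  remainder -a^2 + 3a - 3b - 3 ≠ 0; add k_4 = -a^2 + 3a - 3b - 3 to the basis.

The other S-polynomials (S(h_2,k_3), S(h_1,k_4), S(h_2,k_4), S(k_3,k_4)) all reduce to 0 modulo the current basis, so we have a Gröbner basis.
Inter-reduce: drop elements whose leading term is divisible by another's, tail-reduce, and make monic.
Reduced Gröbner basis: {a^2 - 3a + 3b + 3, b^2 + 3a + 2b + 2}.

These coincide, so the ideals are equal.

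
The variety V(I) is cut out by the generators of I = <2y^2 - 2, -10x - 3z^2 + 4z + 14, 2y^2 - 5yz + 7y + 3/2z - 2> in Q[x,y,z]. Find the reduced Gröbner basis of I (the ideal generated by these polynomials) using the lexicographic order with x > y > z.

f_1 = 2y^2 - 2, LT = y^2.
f_2 = -10x - 3z^2 + 4z + 14, LT = x.
f_3 = 2y^2 - 5yz + 7y + 3/2z - 2, LT = y^2.

S(f_1,f_3): lcm = y^2. S = 5/2yz - 7/2y - 3/4z.
  leading term yz: no divisor's leading term divides it; move 5/2yz to the remainder.
  leading term y: no divisor's leading term divides it; move -7/2y to the remainder.
  leading term z: no divisor's leading term divides it; move -3/4z to the remainder.
  remainder 5/2yz - 7/2y - 3/4z ≠ 0; add g_4 = 5/2yz - 7/2y - 3/4z to the basis.

S(f_1,g_4): lcm = y^2z. S = 7/5y^2 + 3/10yz - z.
  leading term y^2: subtract (7/10)·f_1 from 7/5y^2 + 3/10yz - z → 3/10yz - z + 7/5
  leading term yz: subtract (3/25)·g_4 from 3/10yz - z + 7/5 → 21/50y - 91/100z + 7/5
  leading term y: no divisor's leading term divides it; move 21/50y to the remainder.
  leading term z: no divisor's leading term divides it; move -91/100z to the remainder.
  leading term 1: no divisor's leading term divides it; move 7/5 to the remainder.
  remainder 21/50y - 91/100z + 7/5 ≠ 0; add g_5 = 21/50y - 91/100z + 7/5 to the basis.

S(g_4,g_5): lcm = yz. S = -7/5y + 13/6z^2 - 109/30z.
  leading term y: subtract (-10/3)·g_5 from -7/5y + 13/6z^2 - 109/30z → 13/6z^2 - 20/3z + 14/3
  leading term z^2: no divisor's leading term divides it; move 13/6z^2 to the remainder.
  leading term z: no divisor's leading term divides it; move -20/3z to the remainder.
  leading term 1: no divisor's leading term divides it; move 14/3 to the remainder.
  remainder 13/6z^2 - 20/3z + 14/3 ≠ 0; add g_6 = 13/6z^2 - 20/3z + 14/3 to the basis.

The other S-polynomials (S(f_1,f_2), S(f_2,f_3), S(f_2,g_4), S(f_3,g_4), S(f_1,g_5), S(f_2,g_5), S(f_3,g_5), S(f_1,g_6), S(f_2,g_6), S(f_3,g_6), S(g_4,g_6), S(g_5,g_6)) all reduce to 0 modulo the current basis, so we have a Gröbner basis.
Inter-reduce: drop elements whose leading term is divisible by another's, tail-reduce, and make monic.

G = {x + 34/65z - 133/65, y - 13/6z + 10/3, z^2 - 40/13z + 28/13}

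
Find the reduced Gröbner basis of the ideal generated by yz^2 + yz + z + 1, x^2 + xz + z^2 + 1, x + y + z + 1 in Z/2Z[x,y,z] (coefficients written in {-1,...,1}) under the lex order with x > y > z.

G = {x + y + z + 1, y^2 + y + z^4 + z^2, yz + y + z^4 + z, z^5 + z^2 + z + 1}

Buchberger's algorithm terminates because the ascending chain of leading-term ideals stabilizes.

f_1 = yz^2 + yz + z + 1, LT = yz^2.
f_2 = x^2 + xz + z^2 + 1, LT = x^2.
f_3 = x + y + z + 1, LT = x.

S(f_1,f_2): leading monomials are coprime, so the S-polynomial reduces to 0 (Buchberger's first criterion).
S(f_1,f_3): leading monomials are coprime, so the S-polynomial reduces to 0 (Buchberger's first criterion).
S(f_2,f_3): lcm = x^2. S = xy + x + z^2 + 1.
  leading term xy: subtract (y)·f_3 from xy + x + z^2 + 1 → x + y^2 + yz + y + z^2 + 1
  leading term x: subtract (1)·f_3 from x + y^2 + yz + y + z^2 + 1 → y^2 + yz + z^2 + z
  leading term y^2: no divisor's leading term divides it; move y^2 to the remainder.
  leading term yz: no divisor's leading term divides it; move yz to the remainder.
  leading term z^2: no divisor's leading term divides it; move z^2 to the remainder.
  leading term z: no divisor's leading term divides it; move z to the remainder.
  remainder y^2 + yz + z^2 + z ≠ 0; add g_4 = y^2 + yz + z^2 + z to the basis.

S(f_1,g_4): lcm = y^2z^2. S = y^2z + yz^3 + yz + y + z^4 + z^3.
  leading term y^2z: subtract (z)·g_4 from y^2z + yz^3 + yz + y + z^4 + z^3 → yz^3 + yz^2 + yz + y + z^4 + z^2
  leading term yz^3: subtract (z)·f_1 from yz^3 + yz^2 + yz + y + z^4 + z^2 → yz + y + z^4 + z
  leading term yz: no divisor's leading term divides it; move yz to the remainder.
  leading term y: no divisor's leading term divides it; move y to the remainder.
  leading term z^4: no divisor's leading term divides it; move z^4 to the remainder.
  leading term z: no divisor's leading term divides it; move z to the remainder.
  remainder yz + y + z^4 + z ≠ 0; add g_5 = yz + y + z^4 + z to the basis.

S(f_2,g_4): leading monomials are coprime, so the S-polynomial reduces to 0 (Buchberger's first criterion).
S(f_3,g_4): leading monomials are coprime, so the S-polynomial reduces to 0 (Buchberger's first criterion).
S(f_1,g_5): lcm = yz^2. S = z^5 + z^2 + z + 1.
  leading term z^5: no divisor's leading term divides it; move z^5 to the remainder.
  leading term z^2: no divisor's leading term divides it; move z^2 to the remainder.
  leading term z: no divisor's leading term divides it; move z to the remainder.
  leading term 1: no divisor's leading term divides it; move 1 to the remainder.
  remainder z^5 + z^2 + z + 1 ≠ 0; add g_6 = z^5 + z^2 + z + 1 to the basis.

S(f_2,g_5): leading monomials are coprime, so the S-polynomial reduces to 0 (Buchberger's first criterion).
S(f_3,g_5): leading monomials are coprime, so the S-polynomial reduces to 0 (Buchberger's first criterion).
S(g_4,g_5): lcm = y^2z. S = y^2 + yz^4 + yz^2 + yz + z^3 + z^2.
  leading term y^2: subtract (1)·g_4 from y^2 + yz^4 + yz^2 + yz + z^3 + z^2 → yz^4 + yz^2 + z^3 + z
  leading term yz^4: subtract (z^2)·f_1 from yz^4 + yz^2 + z^3 + z → yz^3 + yz^2 + z^2 + z
  leading term yz^3: subtract (z)·f_1 from yz^3 + yz^2 + z^2 + z → 0
  remainder 0.

S(f_1,g_6): lcm = yz^5. S = yz^4 + yz^2 + yz + y + z^4 + z^3.
  leading term yz^4: subtract (z^2)·f_1 from yz^4 + yz^2 + yz + y + z^4 + z^3 → yz^3 + yz^2 + yz + y + z^4 + z^2
  leading term yz^3: subtract (z)·f_1 from yz^3 + yz^2 + yz + y + z^4 + z^2 → yz + y + z^4 + z
  leading term yz: subtract (1)·g_5 from yz + y + z^4 + z → 0
  remainder 0.

S(f_2,g_6): leading monomials are coprime, so the S-polynomial reduces to 0 (Buchberger's first criterion).
S(f_3,g_6): leading monomials are coprime, so the S-polynomial reduces to 0 (Buchberger's first criterion).
S(g_4,g_6): leading monomials are coprime, so the S-polynomial reduces to 0 (Buchberger's first criterion).
S(g_5,g_6): lcm = yz^5. S = yz^4 + yz^2 + yz + y + z^8 + z^5.
  leading term yz^4: subtract (z^2)·f_1 from yz^4 + yz^2 + yz + y + z^8 + z^5 → yz^3 + yz^2 + yz + y + z^8 + z^5 + z^3 + z^2
  leading term yz^3: subtract (z)·f_1 from yz^3 + yz^2 + yz + y + z^8 + z^5 + z^3 + z^2 → yz + y + z^8 + z^5 + z^3 + z
  leading term yz: subtract (1)·g_5 from yz + y + z^8 + z^5 + z^3 + z → z^8 + z^5 + z^4 + z^3
  leading term z^8: subtract (z^3)·g_6 from z^8 + z^5 + z^4 + z^3 → 0
  remainder 0.

Every S-polynomial of the final basis reduces to 0, so we have a Gröbner basis.
Inter-reduce: drop elements whose leading term is divisible by another's, tail-reduce, and make monic.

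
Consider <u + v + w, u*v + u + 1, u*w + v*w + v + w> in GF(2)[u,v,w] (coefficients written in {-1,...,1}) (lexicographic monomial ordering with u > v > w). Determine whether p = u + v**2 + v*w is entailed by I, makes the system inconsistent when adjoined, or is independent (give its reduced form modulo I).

First compute the reduced Gröbner basis of I by Buchberger's algorithm.
f_1 = u + v + w, LT = u.
f_2 = u*v + u + 1, LT = u*v.
f_3 = u*w + v*w + v + w, LT = u*w.

S(f_1,f_2): lcm = u*v. S = u + v**2 + v*w + 1.
  leading term u: subtract (1)·f_1 from u + v**2 + v*w + 1 → v**2 + v*w + v + w + 1
  leading term v**2: no divisor's leading term divides it; move v**2 to the remainder.
  leading term v*w: no divisor's leading term divides it; move v*w to the remainder.
  leading term v: no divisor's leading term divides it; move v to the remainder.
  leading term w: no divisor's leading term divides it; move w to the remainder.
  leading term 1: no divisor's leading term divides it; move 1 to the remainder.
  remainder v**2 + v*w + v + w + 1 ≠ 0; add h_4 = v**2 + v*w + v + w + 1 to the basis.

S(f_1,f_3): lcm = u*w. S = v + w**2 + w.
  leading term v: no divisor's leading term divides it; move v to the remainder.
  leading term w**2: no divisor's leading term divides it; move w**2 to the remainder.
  leading term w: no divisor's leading term divides it; move w to the remainder.
  remainder v + w**2 + w ≠ 0; add h_5 = v + w**2 + w to the basis.

S(f_2,f_3): lcm = u*v*w. S = u*w + v**2*w + v**2 + v*w + w.
  leading term u*w: subtract (w)·f_1 from u*w + v**2*w + v**2 + v*w + w → v**2*w + v**2 + w**2 + w
  leading term v**2*w: subtract (w)·h_4 from v**2*w + v**2 + w**2 + w → v**2 + v*w**2 + v*w
  leading term v**2: subtract (1)·h_4 from v**2 + v*w**2 + v*w → v*w**2 + v + w + 1
  leading term v*w**2: subtract (w**2)·h_5 from v*w**2 + v + w + 1 → v + w**4 + w**3 + w + 1
  leading term v: subtract (1)·h_5 from v + w**4 + w**3 + w + 1 → w**4 + w**3 + w**2 + 1
  leading term w**4: no divisor's leading term divides it; move w**4 to the remainder.
  leading term w**3: no divisor's leading term divides it; move w**3 to the remainder.
  leading term w**2: no divisor's leading term divides it; move w**2 to the remainder.
  leading term 1: no divisor's leading term divides it; move 1 to the remainder.
  remainder w**4 + w**3 + w**2 + 1 ≠ 0; add h_6 = w**4 + w**3 + w**2 + 1 to the basis.

The other S-polynomials (S(f_1,h_4), S(f_2,h_4), S(f_3,h_4), S(f_1,h_5), S(f_2,h_5), S(f_3,h_5), S(h_4,h_5), S(f_1,h_6), S(f_2,h_6), S(f_3,h_6), S(h_4,h_6), S(h_5,h_6)) all reduce to 0 modulo the current basis, so we have a Gröbner basis.
Inter-reduce: drop elements whose leading term is divisible by another's, tail-reduce, and make monic.
Reduced Gröbner basis: {u + w**2, v + w**2 + w, w**4 + w**3 + w**2 + 1}.
Label its elements g_1 = u + w**2, g_2 = v + w**2 + w, g_3 = w**4 + w**3 + w**2 + 1.

Reduce p = u + v**2 + v*w modulo G:
  leading term u: subtract (1)·g_1 from u + v**2 + v*w → v**2 + v*w + w**2
  leading term v**2: subtract (v)·g_2 from v**2 + v*w + w**2 → v*w**2 + w**2
  leading term v*w**2: subtract (w**2)·g_2 from v*w**2 + w**2 → w**4 + w**3 + w**2
  leading term w**4: subtract (1)·g_3 from w**4 + w**3 + w**2 → 1
  leading term 1: no divisor's leading term divides it; move 1 to the remainder.
  normal form = 1.
The normal form is nonzero, so p ∉ I. Since p minus its normal form lies in I, I + (p) = I + (r) where r = 1; decide whether this ideal is the whole ring.
Here r = 1 is a nonzero constant, hence a unit: 1 ∈ I + (p), the Gröbner basis of I + (p) is {1}, and the enlarged system has no common solution — adjoining p is inconsistent.

The remainder on division by a Gröbner basis is unique — it is the normal form.

Adjoining u + v**2 + v*w makes the ideal the whole ring: the system is inconsistent.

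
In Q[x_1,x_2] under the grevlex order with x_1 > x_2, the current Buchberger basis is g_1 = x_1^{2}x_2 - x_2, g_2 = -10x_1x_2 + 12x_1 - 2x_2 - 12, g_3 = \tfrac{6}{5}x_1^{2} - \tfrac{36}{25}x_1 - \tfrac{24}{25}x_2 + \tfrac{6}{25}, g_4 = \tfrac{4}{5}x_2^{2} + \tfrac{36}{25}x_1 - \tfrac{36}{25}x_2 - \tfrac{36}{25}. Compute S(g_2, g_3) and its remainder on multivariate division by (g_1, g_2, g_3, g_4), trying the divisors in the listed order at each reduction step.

S(g_2, g_3) = -\tfrac{6}{5}x_1^{2} + \tfrac{7}{5}x_1x_2 + \tfrac{4}{5}x_2^{2} + \tfrac{6}{5}x_1 - \tfrac{1}{5}x_2; remainder on division = 0.

lcm(LM(g_2), LM(g_3)) = x_1^{2}x_2.
S = (lcm/LT(g_2))·g_2 − (lcm/LT(g_3))·g_3 = -\tfrac{6}{5}x_1^{2} + \tfrac{7}{5}x_1x_2 + \tfrac{4}{5}x_2^{2} + \tfrac{6}{5}x_1 - \tfrac{1}{5}x_2.
Reduce S modulo (g_1, g_2, g_3, g_4) in that order:
  leading term x_1^{2}: subtract (-1)·g_3 from -\tfrac{6}{5}x_1^{2} + \tfrac{7}{5}x_1x_2 + \tfrac{4}{5}x_2^{2} + \tfrac{6}{5}x_1 - \tfrac{1}{5}x_2 → \tfrac{7}{5}x_1x_2 + \tfrac{4}{5}x_2^{2} - \tfrac{6}{25}x_1 - \tfrac{29}{25}x_2 + \tfrac{6}{25}
  leading term x_1x_2: subtract (-\tfrac{7}{50})·g_2 from \tfrac{7}{5}x_1x_2 + \tfrac{4}{5}x_2^{2} - \tfrac{6}{25}x_1 - \tfrac{29}{25}x_2 + \tfrac{6}{25} → \tfrac{4}{5}x_2^{2} + \tfrac{36}{25}x_1 - \tfrac{36}{25}x_2 - \tfrac{36}{25}
  leading term x_2^{2}: subtract (1)·g_4 from \tfrac{4}{5}x_2^{2} + \tfrac{36}{25}x_1 - \tfrac{36}{25}x_2 - \tfrac{36}{25} → 0
The remainder is 0, so this S-polynomial contributes no new basis element.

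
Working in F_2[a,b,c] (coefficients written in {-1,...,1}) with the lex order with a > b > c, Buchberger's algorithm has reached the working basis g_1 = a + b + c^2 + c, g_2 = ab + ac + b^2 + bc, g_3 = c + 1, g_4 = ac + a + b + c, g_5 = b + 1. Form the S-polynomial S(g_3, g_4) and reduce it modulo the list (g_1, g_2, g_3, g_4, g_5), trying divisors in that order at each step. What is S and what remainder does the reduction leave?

S(g_3, g_4) = b + c; remainder on division = 0.

lcm(LM(g_3), LM(g_4)) = ac.
S = (lcm/LT(g_3))·g_3 − (lcm/LT(g_4))·g_4 = b + c.
Reduce S modulo (g_1, g_2, g_3, g_4, g_5) in that order:
  leading term b: subtract (1)·g_5 from b + c → c + 1
  leading term c: subtract (1)·g_3 from c + 1 → 0
The remainder is 0, so this S-polynomial contributes no new basis element.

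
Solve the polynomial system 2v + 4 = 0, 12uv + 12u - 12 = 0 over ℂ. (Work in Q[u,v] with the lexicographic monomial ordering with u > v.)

Compute a lex Gröbner basis by Buchberger's algorithm.
f_1 = 2v + 4, LT = v.
f_2 = 12uv + 12u - 12, LT = uv.

S(f_1,f_2): lcm = uv. S = u + 1.
  leading term u: no divisor's leading term divides it; move u to the remainder.
  leading term 1: no divisor's leading term divides it; move 1 to the remainder.
  remainder u + 1 ≠ 0; add h_3 = u + 1 to the basis.

The other S-polynomials (S(f_1,h_3), S(f_2,h_3)) all reduce to 0 modulo the current basis, so we have a Gröbner basis.
Inter-reduce: drop elements whose leading term is divisible by another's, tail-reduce, and make monic.
Reduced Gröbner basis: {u + 1, v + 2}.

Since the basis is lex-ordered, v + 2 is univariate in v. Its roots are {-2}. Back-substituting each root into the other basis elements fixes the other coordinates.
  v = -2: the earlier basis element becomes u + 1 = 0, giving u = -1 — point (-1, -2).
Each listed point satisfies every original equation (direct substitution).

{(-1, -2)}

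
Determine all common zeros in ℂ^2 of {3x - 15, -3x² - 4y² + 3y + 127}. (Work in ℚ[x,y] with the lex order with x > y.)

Compute a lex Gröbner basis by Buchberger's algorithm.
f_1 = 3x - 15, LT = x.
f_2 = -3x² - 4y² + 3y + 127, LT = x².

S(f_1,f_2): lcm = x². S = -5x - 4/3y² + y + 127/3.
  leading term x: subtract (-5/3)·f_1 from -5x - 4/3y² + y + 127/3 → -4/3y² + y + 52/3
  leading term y²: no divisor's leading term divides it; move -4/3y² to the remainder.
  leading term y: no divisor's leading term divides it; move y to the remainder.
  leading term 1: no divisor's leading term divides it; move 52/3 to the remainder.
  remainder -4/3y² + y + 52/3 ≠ 0; add h_3 = -4/3y² + y + 52/3 to the basis.

The other S-polynomials (S(f_1,h_3), S(f_2,h_3)) all reduce to 0 modulo the current basis, so we have a Gröbner basis.
Inter-reduce: drop elements whose leading term is divisible by another's, tail-reduce, and make monic.
Reduced Gröbner basis: {x - 5, y² - ¾y - 13}.

The lex basis is triangular: the last element involves only y. Solving y² - ¾y - 13 = 0 gives y ∈ {-13/4, 4}; substituting each value into the earlier elements determines the remaining variables.
  y = -13/4: the earlier basis element becomes x - 5 = 0, giving x = 5 — point (5, -13/4).
  y = 4: the earlier basis element becomes x - 5 = 0, giving x = 5 — point (5, 4).
Substituting each solution back into the original system confirms all equations vanish.

{(5, -13/4), (5, 4)}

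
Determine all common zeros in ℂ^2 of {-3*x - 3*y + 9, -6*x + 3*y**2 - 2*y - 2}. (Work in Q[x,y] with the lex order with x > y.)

{(19/3, -10/3), (1, 2)}

Compute a lex Gröbner basis by Buchberger's algorithm.
f_1 = -3*x - 3*y + 9, LT = x.
f_2 = -6*x + 3*y**2 - 2*y - 2, LT = x.

S(f_1,f_2): lcm = x. S = 1/2*y**2 + 2/3*y - 10/3.
  reduce S modulo (f_1, f_2):
  remainder 1/2*y**2 + 2/3*y - 10/3 ≠ 0; add h_3 = 1/2*y**2 + 2/3*y - 10/3 to the basis.

The other S-polynomials (S(f_1,h_3), S(f_2,h_3)) all reduce to 0 modulo the current basis, so we have a Gröbner basis.
Inter-reduce: drop elements whose leading term is divisible by another's, tail-reduce, and make monic.
Reduced Gröbner basis: {x + y - 3, y**2 + 4/3*y - 20/3}.

Elimination: the polynomial y**2 + 4/3*y - 20/3 lies in the elimination ideal for y, so y ∈ {-10/3, 2}. For each such y, the remaining basis elements (now univariate) give the rest of the solution.
  y = -10/3: the earlier basis element becomes x - 19/3 = 0, giving x = 19/3 — point (19/3, -10/3).
  y = 2: the earlier basis element becomes x - 1 = 0, giving x = 1 — point (1, 2).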